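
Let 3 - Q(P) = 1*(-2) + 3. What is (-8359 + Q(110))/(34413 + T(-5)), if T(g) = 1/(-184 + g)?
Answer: -1579473/6504056 ≈ -0.24284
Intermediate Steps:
Q(P) = 2 (Q(P) = 3 - (1*(-2) + 3) = 3 - (-2 + 3) = 3 - 1*1 = 3 - 1 = 2)
(-8359 + Q(110))/(34413 + T(-5)) = (-8359 + 2)/(34413 + 1/(-184 - 5)) = -8357/(34413 + 1/(-189)) = -8357/(34413 - 1/189) = -8357/6504056/189 = -8357*189/6504056 = -1579473/6504056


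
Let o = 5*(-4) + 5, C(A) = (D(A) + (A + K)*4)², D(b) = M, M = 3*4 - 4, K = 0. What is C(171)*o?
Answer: -7182960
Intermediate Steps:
M = 8 (M = 12 - 4 = 8)
D(b) = 8
C(A) = (8 + 4*A)² (C(A) = (8 + (A + 0)*4)² = (8 + A*4)² = (8 + 4*A)²)
o = -15 (o = -20 + 5 = -15)
C(171)*o = (16*(2 + 171)²)*(-15) = (16*173²)*(-15) = (16*29929)*(-15) = 478864*(-15) = -7182960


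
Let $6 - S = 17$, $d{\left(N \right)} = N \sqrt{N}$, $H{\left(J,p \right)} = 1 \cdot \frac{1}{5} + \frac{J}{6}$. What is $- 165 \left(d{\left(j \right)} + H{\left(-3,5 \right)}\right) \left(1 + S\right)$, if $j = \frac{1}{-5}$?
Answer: $-495 - 66 i \sqrt{5} \approx -495.0 - 147.58 i$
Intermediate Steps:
$H{\left(J,p \right)} = \frac{1}{5} + \frac{J}{6}$ ($H{\left(J,p \right)} = 1 \cdot \frac{1}{5} + J \frac{1}{6} = \frac{1}{5} + \frac{J}{6}$)
$j = - \frac{1}{5} \approx -0.2$
$d{\left(N \right)} = N^{\frac{3}{2}}$
$S = -11$ ($S = 6 - 17 = -11$)
$- 165 \left(d{\left(j \right)} + H{\left(-3,5 \right)}\right) \left(1 + S\right) = - 165 \left(\left(- \frac{1}{5}\right)^{\frac{3}{2}} + \left(\frac{1}{5} + \frac{1}{6} \left(-3\right)\right)\right) \left(1 - 11\right) = - 165 \left(- \frac{i \sqrt{5}}{25} + \left(\frac{1}{5} - \frac{1}{2}\right)\right) \left(-10\right) = - 165 \left(- \frac{i \sqrt{5}}{25} - \frac{3}{10}\right) \left(-10\right) = - 165 \left(- \frac{3}{10} - \frac{i \sqrt{5}}{25}\right) \left(-10\right) = - 165 \left(3 + \frac{2 i \sqrt{5}}{5}\right) = -495 - 66 i \sqrt{5}$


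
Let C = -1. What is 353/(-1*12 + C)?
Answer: -353/13 ≈ -27.154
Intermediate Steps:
353/(-1*12 + C) = 353/(-1*12 - 1) = 353/(-12 - 1) = 353/(-13) = 353*(-1/13) = -353/13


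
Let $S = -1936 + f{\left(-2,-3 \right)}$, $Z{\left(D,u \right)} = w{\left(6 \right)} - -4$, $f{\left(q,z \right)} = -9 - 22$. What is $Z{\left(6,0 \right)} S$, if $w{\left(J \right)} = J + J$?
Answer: $-31472$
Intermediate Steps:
$w{\left(J \right)} = 2 J$
$f{\left(q,z \right)} = -31$
$Z{\left(D,u \right)} = 16$ ($Z{\left(D,u \right)} = 2 \cdot 6 - -4 = 12 + 4 = 16$)
$S = -1967$ ($S = -1936 - 31 = -1967$)
$Z{\left(6,0 \right)} S = 16 \left(-1967\right) = -31472$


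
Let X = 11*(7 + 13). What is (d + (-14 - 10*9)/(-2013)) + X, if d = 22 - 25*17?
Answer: -368275/2013 ≈ -182.95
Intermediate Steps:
d = -403 (d = 22 - 425 = -403)
X = 220 (X = 11*20 = 220)
(d + (-14 - 10*9)/(-2013)) + X = (-403 + (-14 - 10*9)/(-2013)) + 220 = (-403 + (-14 - 90)*(-1/2013)) + 220 = (-403 - 104*(-1/2013)) + 220 = (-403 + 104/2013) + 220 = -811135/2013 + 220 = -368275/2013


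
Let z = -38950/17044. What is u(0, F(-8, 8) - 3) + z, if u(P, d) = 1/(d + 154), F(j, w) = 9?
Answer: -1553739/681760 ≈ -2.2790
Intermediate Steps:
u(P, d) = 1/(154 + d)
z = -19475/8522 (z = -38950*1/17044 = -19475/8522 ≈ -2.2853)
u(0, F(-8, 8) - 3) + z = 1/(154 + (9 - 3)) - 19475/8522 = 1/(154 + 6) - 19475/8522 = 1/160 - 19475/8522 = -1553739/681760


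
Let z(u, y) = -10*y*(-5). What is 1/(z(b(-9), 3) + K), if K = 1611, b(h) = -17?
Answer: 1/1761 ≈ 0.00056786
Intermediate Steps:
z(u, y) = 50*y (z(u, y) = -(-50)*y = 50*y)
1/(z(b(-9), 3) + K) = 1/(50*3 + 1611) = 1/(150 + 1611) = 1/1761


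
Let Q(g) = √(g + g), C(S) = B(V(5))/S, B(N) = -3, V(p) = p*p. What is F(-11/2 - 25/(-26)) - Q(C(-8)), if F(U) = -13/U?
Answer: 169/59 - √3/2 ≈ 1.9984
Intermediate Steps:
V(p) = p²
C(S) = -3/S
Q(g) = √2*√g (Q(g) = √(2*g) = √2*√g)
F(-11/2 - 25/(-26)) - Q(C(-8)) = -13/(-11/2 - 25/(-26)) - √2*√(-3/(-8)) = -13/(-11*½ - 25*(-1/26)) - √2*√(-3*(-⅛)) = -13/(-11/2 + 25/26) - √2*√(3/8) = -13/(-59/13) - √2*√6/4 = -13*(-13/59) - √3/2 = 169/59 - √3/2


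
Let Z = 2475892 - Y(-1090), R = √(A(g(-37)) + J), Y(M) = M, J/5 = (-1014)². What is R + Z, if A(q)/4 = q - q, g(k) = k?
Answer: 2476982 + 1014*√5 ≈ 2.4792e+6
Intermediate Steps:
J = 5140980 (J = 5*(-1014)² = 5*1028196 = 5140980)
A(q) = 0 (A(q) = 4*(q - q) = 4*0 = 0)
R = 1014*√5 (R = √(0 + 5140980) = √5140980 = 1014*√5 ≈ 2267.4)
Z = 2476982 (Z = 2475892 - 1*(-1090) = 2475892 + 1090 = 2476982)
R + Z = 1014*√5 + 2476982 = 2476982 + 1014*√5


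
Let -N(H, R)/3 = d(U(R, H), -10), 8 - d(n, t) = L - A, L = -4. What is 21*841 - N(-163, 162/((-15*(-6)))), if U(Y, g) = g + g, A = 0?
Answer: 17697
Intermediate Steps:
U(Y, g) = 2*g
d(n, t) = 12 (d(n, t) = 8 - (-4 - 1*0) = 8 - (-4 + 0) = 8 - 1*(-4) = 8 + 4 = 12)
N(H, R) = -36 (N(H, R) = -3*12 = -36)
21*841 - N(-163, 162/((-15*(-6)))) = 21*841 - 1*(-36) = 17661 + 36 = 17697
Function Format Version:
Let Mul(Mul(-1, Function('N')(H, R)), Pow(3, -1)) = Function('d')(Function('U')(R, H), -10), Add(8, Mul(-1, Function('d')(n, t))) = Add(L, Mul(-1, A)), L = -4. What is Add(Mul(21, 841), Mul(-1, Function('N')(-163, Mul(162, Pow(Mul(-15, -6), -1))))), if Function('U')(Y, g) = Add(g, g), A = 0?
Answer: 17697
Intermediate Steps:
Function('U')(Y, g) = Mul(2, g)
Function('d')(n, t) = 12 (Function('d')(n, t) = Add(8, Mul(-1, Add(-4, Mul(-1, 0)))) = Add(8, Mul(-1, Add(-4, 0))) = Add(8, Mul(-1, -4)) = Add(8, 4) = 12)
Function('N')(H, R) = -36 (Function('N')(H, R) = Mul(-3, 12) = -36)
Add(Mul(21, 841), Mul(-1, Function('N')(-163, Mul(162, Pow(Mul(-15, -6), -1))))) = Add(Mul(21, 841), Mul(-1, -36)) = Add(17661, 36) = 17697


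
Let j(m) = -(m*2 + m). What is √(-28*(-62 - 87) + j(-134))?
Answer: √4574 ≈ 67.631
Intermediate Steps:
j(m) = -3*m (j(m) = -(2*m + m) = -3*m)
√(-28*(-62 - 87) + j(-134)) = √(-28*(-62 - 87) - 3*(-134)) = √(-28*(-149) + 402) = √(4172 + 402) = √4574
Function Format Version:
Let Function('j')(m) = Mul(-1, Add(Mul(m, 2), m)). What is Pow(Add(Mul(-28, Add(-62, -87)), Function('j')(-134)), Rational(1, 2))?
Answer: Pow(4574, Rational(1, 2)) ≈ 67.631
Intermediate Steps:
Function('j')(m) = Mul(-3, m) (Function('j')(m) = Mul(-1, Add(Mul(2, m), m)) = Mul(-1, Mul(3, m)) = Mul(-3, m))
Pow(Add(Mul(-28, Add(-62, -87)), Function('j')(-134)), Rational(1, 2)) = Pow(Add(Mul(-28, Add(-62, -87)), Mul(-3, -134)), Rational(1, 2)) = Pow(Add(Mul(-28, -149), 402), Rational(1, 2)) = Pow(Add(4172, 402), Rational(1, 2)) = Pow(4574, Rational(1, 2))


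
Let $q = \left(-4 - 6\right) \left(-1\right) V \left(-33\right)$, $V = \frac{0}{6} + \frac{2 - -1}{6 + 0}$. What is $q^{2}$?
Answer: $27225$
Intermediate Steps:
$V = \frac{1}{2}$ ($V = 0 \cdot \frac{1}{6} + \frac{2 + 1}{6} = 0 + 3 \cdot \frac{1}{6} = 0 + \frac{1}{2} = \frac{1}{2} \approx 0.5$)
$q = -165$ ($q = \left(-4 - 6\right) \left(-1\right) \frac{1}{2} \left(-33\right) = \left(-10\right) \left(-1\right) \frac{1}{2} \left(-33\right) = 10 \cdot \frac{1}{2} \left(-33\right) = 5 \left(-33\right) = -165$)
$q^{2} = \left(-165\right)^{2} = 27225$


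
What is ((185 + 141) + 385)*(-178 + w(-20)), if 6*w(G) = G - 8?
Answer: -129876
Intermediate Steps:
w(G) = -4/3 + G/6 (w(G) = (G - 8)/6 = (-8 + G)/6 = -4/3 + G/6)
((185 + 141) + 385)*(-178 + w(-20)) = ((185 + 141) + 385)*(-178 + (-4/3 + (⅙)*(-20))) = (326 + 385)*(-178 + (-4/3 - 10/3)) = 711*(-178 - 14/3) = 711*(-548/3) = -129876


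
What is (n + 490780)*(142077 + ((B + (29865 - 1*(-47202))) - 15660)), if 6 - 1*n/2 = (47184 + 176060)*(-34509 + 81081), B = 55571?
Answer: -5386620855254920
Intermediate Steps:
n = -20793839124 (n = 12 - 2*(47184 + 176060)*(-34509 + 81081) = 12 - 446488*46572 = 12 - 2*10396919568 = 12 - 20793839136 = -20793839124)
(n + 490780)*(142077 + ((B + (29865 - 1*(-47202))) - 15660)) = (-20793839124 + 490780)*(142077 + ((55571 + (29865 - 1*(-47202))) - 15660)) = -20793348344*(142077 + ((55571 + (29865 + 47202)) - 15660)) = -20793348344*(142077 + ((55571 + 77067) - 15660)) = -20793348344*(142077 + (132638 - 15660)) = -20793348344*(142077 + 116978) = -20793348344*259055 = -5386620855254920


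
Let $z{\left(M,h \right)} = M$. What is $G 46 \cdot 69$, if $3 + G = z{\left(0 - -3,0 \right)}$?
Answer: $0$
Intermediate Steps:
$G = 0$ ($G = -3 + \left(0 - -3\right) = -3 + \left(0 + 3\right) = -3 + 3 = 0$)
$G 46 \cdot 69 = 0 \cdot 46 \cdot 69 = 0 \cdot 69 = 0$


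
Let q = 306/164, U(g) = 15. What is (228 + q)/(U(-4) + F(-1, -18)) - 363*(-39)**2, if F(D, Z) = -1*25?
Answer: -452759709/820 ≈ -5.5215e+5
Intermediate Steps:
F(D, Z) = -25
q = 153/82 (q = 306*(1/164) = 153/82 ≈ 1.8659)
(228 + q)/(U(-4) + F(-1, -18)) - 363*(-39)**2 = (228 + 153/82)/(15 - 25) - 363*(-39)**2 = (18849/82)/(-10) - 363*1521 = (18849/82)*(-1/10) - 552123 = -18849/820 - 552123 = -452759709/820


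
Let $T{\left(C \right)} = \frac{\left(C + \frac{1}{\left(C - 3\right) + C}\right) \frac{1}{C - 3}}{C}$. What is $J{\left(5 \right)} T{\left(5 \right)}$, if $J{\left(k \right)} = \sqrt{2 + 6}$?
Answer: $\frac{36 \sqrt{2}}{35} \approx 1.4546$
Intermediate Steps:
$J{\left(k \right)} = 2 \sqrt{2}$ ($J{\left(k \right)} = \sqrt{8} = 2 \sqrt{2}$)
$T{\left(C \right)} = \frac{C + \frac{1}{-3 + 2 C}}{C \left(-3 + C\right)}$ ($T{\left(C \right)} = \frac{\left(C + \frac{1}{\left(C - 3\right) + C}\right) \frac{1}{-3 + C}}{C} = \frac{\left(C + \frac{1}{\left(-3 + C\right) + C}\right) \frac{1}{-3 + C}}{C} = \frac{\left(C + \frac{1}{-3 + 2 C}\right) \frac{1}{-3 + C}}{C} = \frac{\frac{1}{-3 + C} \left(C + \frac{1}{-3 + 2 C}\right)}{C} = \frac{C + \frac{1}{-3 + 2 C}}{C \left(-3 + C\right)}$)
$J{\left(5 \right)} T{\left(5 \right)} = 2 \sqrt{2} \frac{1 - 15 + 2 \cdot 5^{2}}{5 \left(9 - 45 + 2 \cdot 5^{2}\right)} = 2 \sqrt{2} \frac{1 - 15 + 2 \cdot 25}{5 \left(9 - 45 + 2 \cdot 25\right)} = 2 \sqrt{2} \frac{1 - 15 + 50}{5 \left(9 - 45 + 50\right)} = 2 \sqrt{2} \cdot \frac{1}{5} \cdot \frac{1}{14} \cdot 36 = 2 \sqrt{2} \cdot \frac{18}{35} = \frac{36 \sqrt{2}}{35}$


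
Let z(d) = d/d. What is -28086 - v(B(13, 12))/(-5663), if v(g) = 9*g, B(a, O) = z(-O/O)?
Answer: -159051009/5663 ≈ -28086.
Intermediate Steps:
z(d) = 1
B(a, O) = 1
-28086 - v(B(13, 12))/(-5663) = -28086 - 9*1/(-5663) = -28086 - 9*(-1)/5663 = -28086 - 1*(-9/5663) = -28086 + 9/5663 = -159051009/5663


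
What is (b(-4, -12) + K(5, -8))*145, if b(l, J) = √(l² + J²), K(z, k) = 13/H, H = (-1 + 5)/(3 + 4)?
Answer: 13195/4 + 580*√10 ≈ 5132.9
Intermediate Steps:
H = 4/7 ≈ 0.57143
K(z, k) = 91/4 (K(z, k) = 13/(4/7) = 13*(7/4) = 91/4)
b(l, J) = √(J² + l²)
(b(-4, -12) + K(5, -8))*145 = (√((-12)² + (-4)²) + 91/4)*145 = (√(144 + 16) + 91/4)*145 = (√160 + 91/4)*145 = (4*√10 + 91/4)*145 = (91/4 + 4*√10)*145 = 13195/4 + 580*√10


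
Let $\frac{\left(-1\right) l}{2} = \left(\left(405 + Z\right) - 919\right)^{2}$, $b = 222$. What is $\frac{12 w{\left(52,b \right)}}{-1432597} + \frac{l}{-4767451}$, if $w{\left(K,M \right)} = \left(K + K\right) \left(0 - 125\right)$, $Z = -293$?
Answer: $\frac{2609677083306}{6829836000247} \approx 0.3821$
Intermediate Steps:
$l = -1302498$ ($l = - 2 \left(\left(405 - 293\right) - 919\right)^{2} = - 2 \left(112 - 919\right)^{2} = - 2 \left(-807\right)^{2} = \left(-2\right) 651249 = -1302498$)
$w{\left(K,M \right)} = - 250 K$ ($w{\left(K,M \right)} = 2 K \left(-125\right) = - 250 K$)
$\frac{12 w{\left(52,b \right)}}{-1432597} + \frac{l}{-4767451} = \frac{12 \left(\left(-250\right) 52\right)}{-1432597} - \frac{1302498}{-4767451} = 12 \left(-13000\right) \left(- \frac{1}{1432597}\right) - - \frac{1302498}{4767451} = \left(-156000\right) \left(- \frac{1}{1432597}\right) + \frac{1302498}{4767451} = \frac{156000}{1432597} + \frac{1302498}{4767451} = \frac{2609677083306}{6829836000247}$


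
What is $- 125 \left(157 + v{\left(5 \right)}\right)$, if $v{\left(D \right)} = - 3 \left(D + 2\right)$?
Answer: $-17000$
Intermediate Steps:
$v{\left(D \right)} = -6 - 3 D$ ($v{\left(D \right)} = - 3 \left(2 + D\right) = -6 - 3 D$)
$- 125 \left(157 + v{\left(5 \right)}\right) = - 125 \left(157 - 21\right) = \left(-125\right) 136 = -17000$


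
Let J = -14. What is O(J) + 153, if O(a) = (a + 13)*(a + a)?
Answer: 181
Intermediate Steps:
O(a) = 2*a*(13 + a) (O(a) = (13 + a)*(2*a) = 2*a*(13 + a))
O(J) + 153 = 2*(-14)*(13 - 14) + 153 = 2*(-14)*(-1) + 153 = 28 + 153 = 181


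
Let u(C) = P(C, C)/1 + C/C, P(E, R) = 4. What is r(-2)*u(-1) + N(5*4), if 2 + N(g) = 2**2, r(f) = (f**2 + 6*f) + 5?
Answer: -13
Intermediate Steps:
r(f) = 5 + f**2 + 6*f
N(g) = 2 (N(g) = -2 + 2**2 = -2 + 4 = 2)
u(C) = 5 (u(C) = 4/1 + C/C = 4*1 + 1 = 4 + 1 = 5)
r(-2)*u(-1) + N(5*4) = (5 + (-2)**2 + 6*(-2))*5 + 2 = (5 + 4 - 12)*5 + 2 = -3*5 + 2 = -15 + 2 = -13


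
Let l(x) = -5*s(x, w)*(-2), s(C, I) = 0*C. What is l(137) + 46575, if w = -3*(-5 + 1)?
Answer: 46575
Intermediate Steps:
w = 12 (w = -3*(-4) = 12)
s(C, I) = 0
l(x) = 0 (l(x) = -5*0*(-2) = 0*(-2) = 0)
l(137) + 46575 = 0 + 46575 = 46575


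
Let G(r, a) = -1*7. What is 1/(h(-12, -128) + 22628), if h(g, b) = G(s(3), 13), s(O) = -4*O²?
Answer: 1/22621 ≈ 4.4207e-5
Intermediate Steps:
G(r, a) = -7
h(g, b) = -7
1/(h(-12, -128) + 22628) = 1/(-7 + 22628) = 1/22621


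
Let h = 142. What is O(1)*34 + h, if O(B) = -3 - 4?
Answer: -96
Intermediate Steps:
O(B) = -7
O(1)*34 + h = -7*34 + 142 = -238 + 142 = -96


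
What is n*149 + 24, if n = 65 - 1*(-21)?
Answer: 12838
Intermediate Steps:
n = 86 (n = 65 + 21 = 86)
n*149 + 24 = 86*149 + 24 = 12814 + 24 = 12838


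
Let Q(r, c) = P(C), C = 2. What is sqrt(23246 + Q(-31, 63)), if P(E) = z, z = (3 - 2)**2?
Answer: 9*sqrt(287) ≈ 152.47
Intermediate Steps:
z = 1 (z = 1**2 = 1)
P(E) = 1
Q(r, c) = 1
sqrt(23246 + Q(-31, 63)) = sqrt(23246 + 1) = sqrt(23247) = 9*sqrt(287)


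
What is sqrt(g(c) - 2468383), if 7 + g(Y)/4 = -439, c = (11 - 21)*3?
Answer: 3*I*sqrt(274463) ≈ 1571.7*I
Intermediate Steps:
c = -30 (c = -10*3 = -30)
g(Y) = -1784 (g(Y) = -28 + 4*(-439) = -28 - 1756 = -1784)
sqrt(g(c) - 2468383) = sqrt(-1784 - 2468383) = sqrt(-2470167) = 3*I*sqrt(274463)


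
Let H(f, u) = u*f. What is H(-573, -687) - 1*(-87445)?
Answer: 481096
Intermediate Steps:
H(f, u) = f*u
H(-573, -687) - 1*(-87445) = -573*(-687) - 1*(-87445) = 393651 + 87445 = 481096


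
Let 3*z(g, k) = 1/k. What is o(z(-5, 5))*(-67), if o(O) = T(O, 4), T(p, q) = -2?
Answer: 134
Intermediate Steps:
z(g, k) = 1/(3*k)
o(O) = -2
o(z(-5, 5))*(-67) = -2*(-67) = 134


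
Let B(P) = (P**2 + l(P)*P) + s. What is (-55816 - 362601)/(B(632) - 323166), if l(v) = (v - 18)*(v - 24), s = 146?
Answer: -418417/236009588 ≈ -0.0017729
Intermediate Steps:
l(v) = (-24 + v)*(-18 + v) (l(v) = (-18 + v)*(-24 + v) = (-24 + v)*(-18 + v))
B(P) = 146 + P**2 + P*(432 + P**2 - 42*P) (B(P) = (P**2 + (432 + P**2 - 42*P)*P) + 146 = (P**2 + P*(432 + P**2 - 42*P)) + 146 = 146 + P**2 + P*(432 + P**2 - 42*P))
(-55816 - 362601)/(B(632) - 323166) = (-55816 - 362601)/((146 + 632**3 - 41*632**2 + 432*632) - 323166) = -418417/((146 + 252435968 - 41*399424 + 273024) - 323166) = -418417/((146 + 252435968 - 16376384 + 273024) - 323166) = -418417/(236332754 - 323166) = -418417/236009588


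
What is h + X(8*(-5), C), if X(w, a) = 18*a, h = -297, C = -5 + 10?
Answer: -207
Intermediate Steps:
C = 5
h + X(8*(-5), C) = -297 + 18*5 = -297 + 90 = -207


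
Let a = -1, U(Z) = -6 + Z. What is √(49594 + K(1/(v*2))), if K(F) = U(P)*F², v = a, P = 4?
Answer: √198374/2 ≈ 222.70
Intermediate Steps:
v = -1
K(F) = -2*F² (K(F) = (-6 + 4)*F² = -2*F²)
√(49594 + K(1/(v*2))) = √(49594 - 2*(1/(-1*2))²) = √(49594 - 2*(1/(-2))²) = √(49594 - 2*(-½)²) = √(49594 - 2*¼) = √(49594 - ½) = √(99187/2) = √198374/2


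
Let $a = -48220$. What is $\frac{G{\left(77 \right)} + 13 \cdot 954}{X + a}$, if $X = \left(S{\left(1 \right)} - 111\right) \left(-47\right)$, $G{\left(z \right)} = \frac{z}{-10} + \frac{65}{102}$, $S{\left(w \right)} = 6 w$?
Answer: $- \frac{3160709}{11037675} \approx -0.28636$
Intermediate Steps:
$G{\left(z \right)} = \frac{65}{102} - \frac{z}{10}$ ($G{\left(z \right)} = z \left(- \frac{1}{10}\right) + 65 \cdot \frac{1}{102} = - \frac{z}{10} + \frac{65}{102} = \frac{65}{102} - \frac{z}{10}$)
$X = 4935$ ($X = \left(6 \cdot 1 - 111\right) \left(-47\right) = \left(6 - 111\right) \left(-47\right) = \left(-105\right) \left(-47\right) = 4935$)
$\frac{G{\left(77 \right)} + 13 \cdot 954}{X + a} = \frac{\left(\frac{65}{102} - \frac{77}{10}\right) + 13 \cdot 954}{4935 - 48220} = \frac{\left(\frac{65}{102} - \frac{77}{10}\right) + 12402}{-43285} = \left(- \frac{1801}{255} + 12402\right) \left(- \frac{1}{43285}\right) = \frac{3160709}{255} \left(- \frac{1}{43285}\right) = - \frac{3160709}{11037675}$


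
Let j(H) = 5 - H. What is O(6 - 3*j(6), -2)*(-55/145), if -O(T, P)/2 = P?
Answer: -44/29 ≈ -1.5172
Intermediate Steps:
O(T, P) = -2*P
O(6 - 3*j(6), -2)*(-55/145) = (-2*(-2))*(-55/145) = 4*(-55*1/145) = 4*(-11/29) = -44/29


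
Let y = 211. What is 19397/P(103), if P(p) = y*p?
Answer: 19397/21733 ≈ 0.89251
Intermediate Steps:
P(p) = 211*p
19397/P(103) = 19397/((211*103)) = 19397/21733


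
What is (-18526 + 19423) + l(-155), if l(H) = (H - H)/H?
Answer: 897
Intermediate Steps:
l(H) = 0 (l(H) = 0/H = 0)
(-18526 + 19423) + l(-155) = (-18526 + 19423) + 0 = 897 + 0 = 897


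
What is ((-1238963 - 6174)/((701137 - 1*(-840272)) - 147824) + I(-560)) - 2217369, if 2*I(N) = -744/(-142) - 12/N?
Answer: -12286196874907871/5540893960 ≈ -2.2174e+6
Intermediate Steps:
I(N) = 186/71 - 6/N (I(N) = (-744/(-142) - 12/N)/2 = (-744*(-1/142) - 12/N)/2 = (372/71 - 12/N)/2 = 186/71 - 6/N)
((-1238963 - 6174)/((701137 - 1*(-840272)) - 147824) + I(-560)) - 2217369 = ((-1238963 - 6174)/((701137 - 1*(-840272)) - 147824) + (186/71 - 6/(-560))) - 2217369 = (-1245137/((701137 + 840272) - 147824) + (186/71 - 6*(-1/560))) - 2217369 = (-1245137/(1541409 - 147824) + (186/71 + 3/280)) - 2217369 = (-1245137/1393585 + 52293/19880) - 2217369 = 9624283369/5540893960 - 2217369 = -12286196874907871/5540893960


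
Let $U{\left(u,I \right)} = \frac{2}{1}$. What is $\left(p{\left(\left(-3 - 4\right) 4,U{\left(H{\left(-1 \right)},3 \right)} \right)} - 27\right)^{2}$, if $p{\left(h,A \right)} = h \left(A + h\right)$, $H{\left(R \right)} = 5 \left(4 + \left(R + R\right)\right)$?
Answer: $491401$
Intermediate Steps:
$H{\left(R \right)} = 20 + 10 R$ ($H{\left(R \right)} = 5 \left(4 + 2 R\right) = 20 + 10 R$)
$U{\left(u,I \right)} = 2$ ($U{\left(u,I \right)} = 2 \cdot 1 = 2$)
$\left(p{\left(\left(-3 - 4\right) 4,U{\left(H{\left(-1 \right)},3 \right)} \right)} - 27\right)^{2} = \left(\left(-3 - 4\right) 4 \left(2 + \left(-3 - 4\right) 4\right) - 27\right)^{2} = \left(\left(-7\right) 4 \left(2 - 28\right) - 27\right)^{2} = \left(- 28 \left(2 - 28\right) - 27\right)^{2} = \left(\left(-28\right) \left(-26\right) - 27\right)^{2} = \left(728 - 27\right)^{2} = 701^{2} = 491401$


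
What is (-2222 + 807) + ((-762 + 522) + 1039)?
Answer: -616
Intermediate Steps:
(-2222 + 807) + ((-762 + 522) + 1039) = -1415 + (-240 + 1039) = -1415 + 799 = -616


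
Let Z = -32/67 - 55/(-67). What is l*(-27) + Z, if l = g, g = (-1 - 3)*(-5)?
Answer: -36157/67 ≈ -539.66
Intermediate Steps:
g = 20 (g = -4*(-5) = 20)
Z = 23/67 (Z = -32*1/67 - 55*(-1/67) = -32/67 + 55/67 = 23/67 ≈ 0.34328)
l = 20
l*(-27) + Z = 20*(-27) + 23/67 = -540 + 23/67 = -36157/67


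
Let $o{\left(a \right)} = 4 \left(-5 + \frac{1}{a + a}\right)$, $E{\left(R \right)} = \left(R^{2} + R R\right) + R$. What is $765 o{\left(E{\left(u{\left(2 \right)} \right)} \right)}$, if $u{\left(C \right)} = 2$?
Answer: $-15147$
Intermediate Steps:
$E{\left(R \right)} = R + 2 R^{2}$ ($E{\left(R \right)} = \left(R^{2} + R^{2}\right) + R = 2 R^{2} + R = R + 2 R^{2}$)
$o{\left(a \right)} = -20 + \frac{2}{a}$ ($o{\left(a \right)} = 4 \left(-5 + \frac{1}{2 a}\right) = -20 + \frac{2}{a}$)
$765 o{\left(E{\left(u{\left(2 \right)} \right)} \right)} = 765 \left(-20 + \frac{2}{2 \left(1 + 2 \cdot 2\right)}\right) = 765 \left(-20 + \frac{2}{2 \left(1 + 4\right)}\right) = 765 \left(-20 + \frac{2}{2 \cdot 5}\right) = 765 \left(-20 + \frac{2}{10}\right) = 765 \left(-20 + 2 \cdot \frac{1}{10}\right) = 765 \left(-20 + \frac{1}{5}\right) = 765 \left(- \frac{99}{5}\right) = -15147$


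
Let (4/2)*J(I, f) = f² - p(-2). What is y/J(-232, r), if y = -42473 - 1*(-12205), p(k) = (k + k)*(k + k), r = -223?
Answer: -60536/49713 ≈ -1.2177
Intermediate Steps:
p(k) = 4*k² (p(k) = (2*k)*(2*k) = 4*k²)
J(I, f) = -8 + f²/2 (J(I, f) = (f² - 4*(-2)²)/2 = (f² - 4*4)/2 = (f² - 1*16)/2 = (f² - 16)/2 = (-16 + f²)/2 = -8 + f²/2)
y = -30268 (y = -42473 + 12205 = -30268)
y/J(-232, r) = -30268/(-8 + (½)*(-223)²) = -30268/(-8 + (½)*49729) = -30268/(-8 + 49729/2) = -30268/49713/2 = -30268*2/49713 = -60536/49713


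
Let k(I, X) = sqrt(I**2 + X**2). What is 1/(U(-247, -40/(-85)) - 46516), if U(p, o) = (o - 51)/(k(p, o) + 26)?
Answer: -811066597638/37727556193889479 + 859*sqrt(17631665)/37727556193889479 ≈ -2.1498e-5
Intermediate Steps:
U(p, o) = (-51 + o)/(26 + sqrt(o**2 + p**2)) (U(p, o) = (o - 51)/(sqrt(p**2 + o**2) + 26) = (-51 + o)/(sqrt(o**2 + p**2) + 26) = (-51 + o)/(26 + sqrt(o**2 + p**2)))
1/(U(-247, -40/(-85)) - 46516) = 1/((-51 - 40/(-85))/(26 + sqrt((-40/(-85))**2 + (-247)**2)) - 46516) = 1/((-51 - 40*(-1/85))/(26 + sqrt((-40*(-1/85))**2 + 61009)) - 46516) = 1/((-51 + 8/17)/(26 + sqrt((8/17)**2 + 61009)) - 46516) = 1/(-859/17/(26 + sqrt(64/289 + 61009)) - 46516) = 1/(-859/17/(26 + sqrt(17631665/289)) - 46516) = 1/(-859/17/(26 + sqrt(17631665)/17) - 46516) = 1/(-859/(17*(26 + sqrt(17631665)/17)) - 46516) = 1/(-46516 - 859/(17*(26 + sqrt(17631665)/17)))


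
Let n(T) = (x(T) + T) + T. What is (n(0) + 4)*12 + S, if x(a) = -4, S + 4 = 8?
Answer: 4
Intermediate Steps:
S = 4 (S = -4 + 8 = 4)
n(T) = -4 + 2*T (n(T) = (-4 + T) + T = -4 + 2*T)
(n(0) + 4)*12 + S = ((-4 + 2*0) + 4)*12 + 4 = ((-4 + 0) + 4)*12 + 4 = (-4 + 4)*12 + 4 = 0*12 + 4 = 0 + 4 = 4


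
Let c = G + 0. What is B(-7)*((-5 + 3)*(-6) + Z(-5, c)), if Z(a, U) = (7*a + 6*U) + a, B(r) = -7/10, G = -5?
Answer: 203/5 ≈ 40.600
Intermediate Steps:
c = -5 (c = -5 + 0 = -5)
B(r) = -7/10 (B(r) = -7*⅒ = -7/10)
Z(a, U) = 6*U + 8*a (Z(a, U) = (6*U + 7*a) + a = 6*U + 8*a)
B(-7)*((-5 + 3)*(-6) + Z(-5, c)) = -7*((-5 + 3)*(-6) + (6*(-5) + 8*(-5)))/10 = -7*(-2*(-6) + (-30 - 40))/10 = -7*(12 - 70)/10 = -7/10*(-58) = 203/5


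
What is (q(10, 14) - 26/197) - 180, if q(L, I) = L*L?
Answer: -15786/197 ≈ -80.132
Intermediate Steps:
q(L, I) = L**2
(q(10, 14) - 26/197) - 180 = (10**2 - 26/197) - 180 = (100 - 26*1/197) - 180 = (100 - 26/197) - 180 = 19674/197 - 180 = -15786/197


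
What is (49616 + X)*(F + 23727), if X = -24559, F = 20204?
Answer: 1100779067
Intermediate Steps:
(49616 + X)*(F + 23727) = (49616 - 24559)*(20204 + 23727) = 25057*43931 = 1100779067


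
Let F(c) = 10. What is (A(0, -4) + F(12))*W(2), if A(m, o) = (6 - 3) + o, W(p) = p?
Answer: 18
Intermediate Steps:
A(m, o) = 3 + o
(A(0, -4) + F(12))*W(2) = ((3 - 4) + 10)*2 = (-1 + 10)*2 = 9*2 = 18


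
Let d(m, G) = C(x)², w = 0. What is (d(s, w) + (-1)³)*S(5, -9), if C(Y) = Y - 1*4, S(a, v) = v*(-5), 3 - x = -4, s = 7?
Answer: 360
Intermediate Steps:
x = 7 (x = 3 - 1*(-4) = 3 + 4 = 7)
S(a, v) = -5*v
C(Y) = -4 + Y (C(Y) = Y - 4 = -4 + Y)
d(m, G) = 9 (d(m, G) = (-4 + 7)² = 3² = 9)
(d(s, w) + (-1)³)*S(5, -9) = (9 + (-1)³)*(-5*(-9)) = (9 - 1)*45 = 8*45 = 360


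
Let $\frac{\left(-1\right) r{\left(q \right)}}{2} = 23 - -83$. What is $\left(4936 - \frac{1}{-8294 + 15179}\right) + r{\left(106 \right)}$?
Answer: $\frac{32524739}{6885} \approx 4724.0$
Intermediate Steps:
$r{\left(q \right)} = -212$ ($r{\left(q \right)} = - 2 \left(23 - -83\right) = - 2 \left(23 + 83\right) = \left(-2\right) 106 = -212$)
$\left(4936 - \frac{1}{-8294 + 15179}\right) + r{\left(106 \right)} = \left(4936 - \frac{1}{-8294 + 15179}\right) - 212 = \left(4936 - \frac{1}{6885}\right) - 212 = \frac{33984359}{6885} - 212 = \frac{32524739}{6885}$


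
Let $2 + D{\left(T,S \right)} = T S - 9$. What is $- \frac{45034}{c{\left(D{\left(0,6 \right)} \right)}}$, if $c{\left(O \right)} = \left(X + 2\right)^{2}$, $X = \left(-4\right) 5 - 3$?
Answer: $- \frac{45034}{441} \approx -102.12$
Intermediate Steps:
$D{\left(T,S \right)} = -11 + S T$ ($D{\left(T,S \right)} = -2 + \left(T S - 9\right) = -2 + \left(S T - 9\right) = -2 + \left(-9 + S T\right) = -11 + S T$)
$X = -23$ ($X = -20 - 3 = -23$)
$c{\left(O \right)} = 441$ ($c{\left(O \right)} = \left(-23 + 2\right)^{2} = \left(-21\right)^{2} = 441$)
$- \frac{45034}{c{\left(D{\left(0,6 \right)} \right)}} = - \frac{45034}{441}$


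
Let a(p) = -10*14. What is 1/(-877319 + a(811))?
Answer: -1/877459 ≈ -1.1397e-6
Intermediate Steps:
a(p) = -140
1/(-877319 + a(811)) = 1/(-877319 - 140) = 1/(-877459) = -1/877459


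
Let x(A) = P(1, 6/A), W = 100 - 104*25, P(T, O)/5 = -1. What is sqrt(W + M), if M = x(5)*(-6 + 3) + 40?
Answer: I*sqrt(2445) ≈ 49.447*I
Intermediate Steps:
P(T, O) = -5 (P(T, O) = 5*(-1) = -5)
W = -2500 (W = 100 - 2600 = -2500)
x(A) = -5
M = 55 (M = -5*(-6 + 3) + 40 = -5*(-3) + 40 = 15 + 40 = 55)
sqrt(W + M) = sqrt(-2500 + 55) = sqrt(-2445) = I*sqrt(2445)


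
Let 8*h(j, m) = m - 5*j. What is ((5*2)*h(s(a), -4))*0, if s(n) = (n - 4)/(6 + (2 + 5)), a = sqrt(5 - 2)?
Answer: 0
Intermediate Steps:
a = sqrt(3) ≈ 1.7320
s(n) = -4/13 + n/13 (s(n) = (-4 + n)/(6 + 7) = (-4 + n)/13 = (-4 + n)*(1/13) = -4/13 + n/13)
h(j, m) = -5*j/8 + m/8 (h(j, m) = (m - 5*j)/8 = -5*j/8 + m/8)
((5*2)*h(s(a), -4))*0 = ((5*2)*(-5*(-4/13 + sqrt(3)/13)/8 + (1/8)*(-4)))*0 = (10*((5/26 - 5*sqrt(3)/104) - 1/2))*0 = (10*(-4/13 - 5*sqrt(3)/104))*0 = (-40/13 - 25*sqrt(3)/52)*0 = 0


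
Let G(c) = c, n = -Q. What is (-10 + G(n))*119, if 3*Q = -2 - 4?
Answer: -952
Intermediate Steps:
Q = -2 (Q = (-2 - 4)/3 = (⅓)*(-6) = -2)
n = 2 (n = -1*(-2) = 2)
(-10 + G(n))*119 = (-10 + 2)*119 = -8*119 = -952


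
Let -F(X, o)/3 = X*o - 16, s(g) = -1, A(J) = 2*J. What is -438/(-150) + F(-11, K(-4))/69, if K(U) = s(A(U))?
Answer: 1804/575 ≈ 3.1374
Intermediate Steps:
K(U) = -1
F(X, o) = 48 - 3*X*o (F(X, o) = -3*(X*o - 16) = -3*(-16 + X*o) = 48 - 3*X*o)
-438/(-150) + F(-11, K(-4))/69 = -438/(-150) + (48 - 3*(-11)*(-1))/69 = -438*(-1/150) + (48 - 33)*(1/69) = 73/25 + 15*(1/69) = 73/25 + 5/23 = 1804/575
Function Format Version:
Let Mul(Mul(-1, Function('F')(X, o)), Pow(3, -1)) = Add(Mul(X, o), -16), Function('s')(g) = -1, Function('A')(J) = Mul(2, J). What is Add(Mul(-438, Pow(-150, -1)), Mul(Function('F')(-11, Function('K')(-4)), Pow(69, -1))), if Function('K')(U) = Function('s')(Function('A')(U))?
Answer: Rational(1804, 575) ≈ 3.1374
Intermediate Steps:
Function('K')(U) = -1
Function('F')(X, o) = Add(48, Mul(-3, X, o)) (Function('F')(X, o) = Mul(-3, Add(Mul(X, o), -16)) = Mul(-3, Add(-16, Mul(X, o))) = Add(48, Mul(-3, X, o)))
Add(Mul(-438, Pow(-150, -1)), Mul(Function('F')(-11, Function('K')(-4)), Pow(69, -1))) = Add(Mul(-438, Pow(-150, -1)), Mul(Add(48, Mul(-3, -11, -1)), Pow(69, -1))) = Add(Mul(-438, Rational(-1, 150)), Mul(Add(48, -33), Rational(1, 69))) = Add(Rational(73, 25), Mul(15, Rational(1, 69))) = Add(Rational(73, 25), Rational(5, 23)) = Rational(1804, 575)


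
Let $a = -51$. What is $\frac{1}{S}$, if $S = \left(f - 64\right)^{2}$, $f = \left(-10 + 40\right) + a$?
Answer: $\frac{1}{7225} \approx 0.00013841$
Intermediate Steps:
$f = -21$ ($f = \left(-10 + 40\right) - 51 = 30 - 51 = -21$)
$S = 7225$ ($S = \left(-21 - 64\right)^{2} = \left(-85\right)^{2} = 7225$)
$\frac{1}{S} = \frac{1}{7225}$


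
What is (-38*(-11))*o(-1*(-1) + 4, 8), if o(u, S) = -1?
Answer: -418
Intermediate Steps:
(-38*(-11))*o(-1*(-1) + 4, 8) = -38*(-11)*(-1) = 418*(-1) = -418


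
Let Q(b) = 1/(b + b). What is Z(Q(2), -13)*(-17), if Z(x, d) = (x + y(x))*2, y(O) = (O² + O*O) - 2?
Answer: 221/4 ≈ 55.250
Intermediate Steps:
Q(b) = 1/(2*b)
y(O) = -2 + 2*O² (y(O) = (O² + O²) - 2 = 2*O² - 2 = -2 + 2*O²)
Z(x, d) = -4 + 2*x + 4*x² (Z(x, d) = (x + (-2 + 2*x²))*2 = (-2 + x + 2*x²)*2 = -4 + 2*x + 4*x²)
Z(Q(2), -13)*(-17) = (-4 + 2*((½)/2) + 4*((½)/2)²)*(-17) = (-4 + 2*((½)*(½)) + 4*((½)*(½))²)*(-17) = (-4 + 2*(¼) + 4*(¼)²)*(-17) = (-4 + ½ + 4*(1/16))*(-17) = (-4 + ½ + ¼)*(-17) = -13/4*(-17) = 221/4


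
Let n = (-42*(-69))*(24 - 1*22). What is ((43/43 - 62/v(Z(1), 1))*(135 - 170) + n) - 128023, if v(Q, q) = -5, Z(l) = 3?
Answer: -122696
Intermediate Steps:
n = 5796 (n = 2898*(24 - 22) = 2898*2 = 5796)
((43/43 - 62/v(Z(1), 1))*(135 - 170) + n) - 128023 = ((43/43 - 62/(-5))*(135 - 170) + 5796) - 128023 = ((43*(1/43) - 62*(-1/5))*(-35) + 5796) - 128023 = ((1 + 62/5)*(-35) + 5796) - 128023 = ((67/5)*(-35) + 5796) - 128023 = (-469 + 5796) - 128023 = 5327 - 128023 = -122696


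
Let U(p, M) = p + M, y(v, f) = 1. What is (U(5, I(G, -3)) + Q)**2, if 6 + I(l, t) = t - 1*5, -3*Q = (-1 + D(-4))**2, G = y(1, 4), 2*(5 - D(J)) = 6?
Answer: 784/9 ≈ 87.111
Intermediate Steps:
D(J) = 2 (D(J) = 5 - 1/2*6 = 5 - 3 = 2)
G = 1
Q = -1/3 (Q = -(-1 + 2)**2/3 = -1/3*1**2 = -1/3*1 = -1/3 ≈ -0.33333)
I(l, t) = -11 + t (I(l, t) = -6 + (t - 1*5) = -6 + (t - 5) = -6 + (-5 + t) = -11 + t)
U(p, M) = M + p
(U(5, I(G, -3)) + Q)**2 = (((-11 - 3) + 5) - 1/3)**2 = ((-14 + 5) - 1/3)**2 = (-9 - 1/3)**2 = (-28/3)**2 = 784/9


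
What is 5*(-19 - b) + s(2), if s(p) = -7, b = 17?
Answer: -187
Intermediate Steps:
5*(-19 - b) + s(2) = 5*(-19 - 1*17) - 7 = 5*(-19 - 17) - 7 = 5*(-36) - 7 = -180 - 7 = -187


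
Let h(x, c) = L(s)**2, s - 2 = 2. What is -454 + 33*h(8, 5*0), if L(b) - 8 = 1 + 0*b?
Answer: 2219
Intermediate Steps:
s = 4 (s = 2 + 2 = 4)
L(b) = 9 (L(b) = 8 + (1 + 0*b) = 8 + (1 + 0) = 8 + 1 = 9)
h(x, c) = 81 (h(x, c) = 9**2 = 81)
-454 + 33*h(8, 5*0) = -454 + 33*81 = -454 + 2673 = 2219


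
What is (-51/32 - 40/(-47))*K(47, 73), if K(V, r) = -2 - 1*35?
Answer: 41329/1504 ≈ 27.479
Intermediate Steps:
K(V, r) = -37 (K(V, r) = -2 - 35 = -37)
(-51/32 - 40/(-47))*K(47, 73) = (-51/32 - 40/(-47))*(-37) = (-51*1/32 - 40*(-1/47))*(-37) = (-51/32 + 40/47)*(-37) = -1117/1504*(-37) = 41329/1504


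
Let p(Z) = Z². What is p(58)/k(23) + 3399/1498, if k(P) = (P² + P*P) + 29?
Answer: 8733985/1628326 ≈ 5.3638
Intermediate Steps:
k(P) = 29 + 2*P² (k(P) = (P² + P²) + 29 = 2*P² + 29 = 29 + 2*P²)
p(58)/k(23) + 3399/1498 = 58²/(29 + 2*23²) + 3399/1498 = 3364/(29 + 2*529) + 3399*(1/1498) = 3364/(29 + 1058) + 3399/1498 = 3364/1087 + 3399/1498 = 8733985/1628326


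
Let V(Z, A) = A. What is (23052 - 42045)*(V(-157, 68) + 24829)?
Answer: -472868721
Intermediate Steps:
(23052 - 42045)*(V(-157, 68) + 24829) = (23052 - 42045)*(68 + 24829) = -18993*24897 = -472868721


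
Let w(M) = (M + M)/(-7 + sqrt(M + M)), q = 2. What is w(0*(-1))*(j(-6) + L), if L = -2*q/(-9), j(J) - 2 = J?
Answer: 0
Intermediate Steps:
j(J) = 2 + J
L = 4/9 (L = -4/(-9) = -4*(-1)/9 = -2*(-2/9) = 4/9 ≈ 0.44444)
w(M) = 2*M/(-7 + sqrt(2)*sqrt(M)) (w(M) = (2*M)/(-7 + sqrt(2*M)) = (2*M)/(-7 + sqrt(2)*sqrt(M)) = 2*M/(-7 + sqrt(2)*sqrt(M)))
w(0*(-1))*(j(-6) + L) = (2*(0*(-1))/(-7 + sqrt(2)*sqrt(0*(-1))))*((2 - 6) + 4/9) = (2*0/(-7 + sqrt(2)*sqrt(0)))*(-4 + 4/9) = (2*0/(-7 + sqrt(2)*0))*(-32/9) = (2*0/(-7 + 0))*(-32/9) = (2*0/(-7))*(-32/9) = (2*0*(-1/7))*(-32/9) = 0*(-32/9) = 0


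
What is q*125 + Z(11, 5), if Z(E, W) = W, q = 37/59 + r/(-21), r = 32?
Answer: -132680/1239 ≈ -107.09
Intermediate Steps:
q = -1111/1239 (q = 37/59 + 32/(-21) = 37*(1/59) + 32*(-1/21) = 37/59 - 32/21 = -1111/1239 ≈ -0.89669)
q*125 + Z(11, 5) = -1111/1239*125 + 5 = -138875/1239 + 5 = -132680/1239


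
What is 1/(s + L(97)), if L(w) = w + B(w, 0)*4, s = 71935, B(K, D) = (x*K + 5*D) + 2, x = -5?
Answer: 1/70100 ≈ 1.4265e-5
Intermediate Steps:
B(K, D) = 2 - 5*K + 5*D (B(K, D) = (-5*K + 5*D) + 2 = 2 - 5*K + 5*D)
L(w) = 8 - 19*w (L(w) = w + (2 - 5*w + 5*0)*4 = w + (2 - 5*w + 0)*4 = w + (2 - 5*w)*4 = w + (8 - 20*w) = 8 - 19*w)
1/(s + L(97)) = 1/(71935 + (8 - 19*97)) = 1/(71935 + (8 - 1843)) = 1/(71935 - 1835) = 1/70100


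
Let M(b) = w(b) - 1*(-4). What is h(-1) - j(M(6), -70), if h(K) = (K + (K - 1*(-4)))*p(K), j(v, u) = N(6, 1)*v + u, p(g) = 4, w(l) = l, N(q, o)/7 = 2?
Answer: -62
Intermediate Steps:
N(q, o) = 14 (N(q, o) = 7*2 = 14)
M(b) = 4 + b (M(b) = b - 1*(-4) = b + 4 = 4 + b)
j(v, u) = u + 14*v (j(v, u) = 14*v + u = u + 14*v)
h(K) = 16 + 8*K (h(K) = (K + (K - 1*(-4)))*4 = (K + (K + 4))*4 = (K + (4 + K))*4 = (4 + 2*K)*4 = 16 + 8*K)
h(-1) - j(M(6), -70) = (16 + 8*(-1)) - (-70 + 14*(4 + 6)) = (16 - 8) - (-70 + 14*10) = 8 - (-70 + 140) = 8 - 1*70 = 8 - 70 = -62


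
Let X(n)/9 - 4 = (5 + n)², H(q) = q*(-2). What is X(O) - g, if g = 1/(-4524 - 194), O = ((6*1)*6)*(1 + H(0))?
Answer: 71548471/4718 ≈ 15165.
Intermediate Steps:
H(q) = -2*q
O = 36 (O = ((6*1)*6)*(1 - 2*0) = (6*6)*(1 + 0) = 36*1 = 36)
X(n) = 36 + 9*(5 + n)²
g = -1/4718 (g = 1/(-4718) = -1/4718 ≈ -0.00021195)
X(O) - g = (36 + 9*(5 + 36)²) - 1*(-1/4718) = (36 + 9*41²) + 1/4718 = (36 + 9*1681) + 1/4718 = (36 + 15129) + 1/4718 = 15165 + 1/4718 = 71548471/4718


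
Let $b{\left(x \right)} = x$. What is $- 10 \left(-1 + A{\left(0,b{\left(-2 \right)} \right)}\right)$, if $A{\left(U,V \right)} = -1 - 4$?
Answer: $60$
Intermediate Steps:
$A{\left(U,V \right)} = -5$ ($A{\left(U,V \right)} = -1 - 4 = -5$)
$- 10 \left(-1 + A{\left(0,b{\left(-2 \right)} \right)}\right) = - 10 \left(-1 - 5\right) = \left(-10\right) \left(-6\right) = 60$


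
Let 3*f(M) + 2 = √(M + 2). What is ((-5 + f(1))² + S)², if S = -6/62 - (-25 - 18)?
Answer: 445257232/77841 - 1429496*√3/2511 ≈ 4734.0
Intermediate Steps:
f(M) = -⅔ + √(2 + M)/3 (f(M) = -⅔ + √(M + 2)/3 = -⅔ + √(2 + M)/3)
S = 1330/31 (S = -6*1/62 - 1*(-43) = -3/31 + 43 = 1330/31 ≈ 42.903)
((-5 + f(1))² + S)² = ((-5 + (-⅔ + √(2 + 1)/3))² + 1330/31)² = ((-5 + (-⅔ + √3/3))² + 1330/31)² = ((-17/3 + √3/3)² + 1330/31)² = (1330/31 + (-17/3 + √3/3)²)²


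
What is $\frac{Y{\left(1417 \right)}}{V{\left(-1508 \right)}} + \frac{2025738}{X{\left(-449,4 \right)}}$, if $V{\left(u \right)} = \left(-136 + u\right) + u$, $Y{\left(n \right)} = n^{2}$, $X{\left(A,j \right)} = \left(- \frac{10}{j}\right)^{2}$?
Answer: $\frac{25490307479}{78800} \approx 3.2348 \cdot 10^{5}$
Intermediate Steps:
$X{\left(A,j \right)} = \frac{100}{j^{2}}$
$V{\left(u \right)} = -136 + 2 u$
$\frac{Y{\left(1417 \right)}}{V{\left(-1508 \right)}} + \frac{2025738}{X{\left(-449,4 \right)}} = \frac{1417^{2}}{-136 + 2 \left(-1508\right)} + \frac{2025738}{100 \cdot \frac{1}{16}} = \frac{2007889}{-136 - 3016} + \frac{2025738}{100 \cdot \frac{1}{16}} = \frac{2007889}{-3152} + \frac{2025738}{\frac{25}{4}} = 2007889 \left(- \frac{1}{3152}\right) + 2025738 \cdot \frac{4}{25} = - \frac{2007889}{3152} + \frac{8102952}{25} = \frac{25490307479}{78800}$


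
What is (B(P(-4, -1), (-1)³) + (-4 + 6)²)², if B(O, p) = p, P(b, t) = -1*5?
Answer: 9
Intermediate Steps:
P(b, t) = -5
(B(P(-4, -1), (-1)³) + (-4 + 6)²)² = ((-1)³ + (-4 + 6)²)² = (-1 + 2²)² = (-1 + 4)² = 3² = 9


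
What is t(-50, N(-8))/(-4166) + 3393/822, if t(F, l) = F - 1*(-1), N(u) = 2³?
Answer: 1181293/285371 ≈ 4.1395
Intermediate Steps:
N(u) = 8
t(F, l) = 1 + F (t(F, l) = F + 1 = 1 + F)
t(-50, N(-8))/(-4166) + 3393/822 = (1 - 50)/(-4166) + 3393/822 = -49*(-1/4166) + 3393*(1/822) = 49/4166 + 1131/274 = 1181293/285371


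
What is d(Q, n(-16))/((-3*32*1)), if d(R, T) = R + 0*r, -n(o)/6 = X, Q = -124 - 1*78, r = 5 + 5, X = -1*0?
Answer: 101/48 ≈ 2.1042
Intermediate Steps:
X = 0
r = 10
Q = -202 (Q = -124 - 78 = -202)
n(o) = 0 (n(o) = -6*0 = 0)
d(R, T) = R (d(R, T) = R + 0*10 = R + 0 = R)
d(Q, n(-16))/((-3*32*1)) = -202/(-3*32*1) = -202/((-96*1)) = -202/(-96) = -202*(-1/96) = 101/48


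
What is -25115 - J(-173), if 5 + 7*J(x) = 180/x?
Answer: -30413220/1211 ≈ -25114.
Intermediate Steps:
J(x) = -5/7 + 180/(7*x) (J(x) = -5/7 + (180/x)/7 = -5/7 + 180/(7*x))
-25115 - J(-173) = -25115 - 5*(36 - 1*(-173))/(7*(-173)) = -25115 - 5*(-1)*(36 + 173)/(7*173) = -25115 - 5*(-1)*209/(7*173) = -25115 - 1*(-1045/1211) = -25115 + 1045/1211 = -30413220/1211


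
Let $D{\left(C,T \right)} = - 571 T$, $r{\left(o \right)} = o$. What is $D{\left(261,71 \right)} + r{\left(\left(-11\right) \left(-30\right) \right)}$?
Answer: $-40211$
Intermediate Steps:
$D{\left(261,71 \right)} + r{\left(\left(-11\right) \left(-30\right) \right)} = \left(-571\right) 71 - -330 = -40541 + 330 = -40211$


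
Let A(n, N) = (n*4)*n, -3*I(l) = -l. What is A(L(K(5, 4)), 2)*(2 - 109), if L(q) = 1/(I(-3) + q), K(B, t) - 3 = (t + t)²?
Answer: -107/1089 ≈ -0.098255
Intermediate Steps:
K(B, t) = 3 + 4*t² (K(B, t) = 3 + (t + t)² = 3 + (2*t)² = 3 + 4*t²)
I(l) = l/3 (I(l) = -(-1)*l/3 = l/3)
L(q) = 1/(-1 + q) (L(q) = 1/((⅓)*(-3) + q) = 1/(-1 + q))
A(n, N) = 4*n² (A(n, N) = (4*n)*n = 4*n²)
A(L(K(5, 4)), 2)*(2 - 109) = (4*(1/(-1 + (3 + 4*4²)))²)*(2 - 109) = (4*(1/(-1 + (3 + 4*16)))²)*(-107) = (4*(1/(-1 + (3 + 64)))²)*(-107) = (4*(1/(-1 + 67))²)*(-107) = (4*(1/66)²)*(-107) = (4*(1/4356))*(-107) = (1/1089)*(-107) = -107/1089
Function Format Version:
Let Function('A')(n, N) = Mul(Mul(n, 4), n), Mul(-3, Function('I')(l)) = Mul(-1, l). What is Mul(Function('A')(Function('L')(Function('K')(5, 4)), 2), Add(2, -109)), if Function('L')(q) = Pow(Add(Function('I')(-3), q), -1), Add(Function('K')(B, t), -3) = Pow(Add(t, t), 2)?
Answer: Rational(-107, 1089) ≈ -0.098255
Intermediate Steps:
Function('K')(B, t) = Add(3, Mul(4, Pow(t, 2))) (Function('K')(B, t) = Add(3, Pow(Add(t, t), 2)) = Add(3, Pow(Mul(2, t), 2)) = Add(3, Mul(4, Pow(t, 2))))
Function('I')(l) = Mul(Rational(1, 3), l) (Function('I')(l) = Mul(Rational(-1, 3), Mul(-1, l)) = Mul(Rational(1, 3), l))
Function('L')(q) = Pow(Add(-1, q), -1) (Function('L')(q) = Pow(Add(Mul(Rational(1, 3), -3), q), -1) = Pow(Add(-1, q), -1))
Function('A')(n, N) = Mul(4, Pow(n, 2)) (Function('A')(n, N) = Mul(Mul(4, n), n) = Mul(4, Pow(n, 2)))
Mul(Function('A')(Function('L')(Function('K')(5, 4)), 2), Add(2, -109)) = Mul(Mul(4, Pow(Pow(Add(-1, Add(3, Mul(4, Pow(4, 2)))), -1), 2)), Add(2, -109)) = Mul(Mul(4, Pow(Pow(Add(-1, Add(3, Mul(4, 16))), -1), 2)), -107) = Mul(Mul(4, Pow(Pow(Add(-1, Add(3, 64)), -1), 2)), -107) = Mul(Mul(4, Pow(Pow(Add(-1, 67), -1), 2)), -107) = Mul(Mul(4, Pow(Pow(66, -1), 2)), -107) = Mul(Mul(4, Pow(Rational(1, 66), 2)), -107) = Mul(Mul(4, Rational(1, 4356)), -107) = Mul(Rational(1, 1089), -107) = Rational(-107, 1089)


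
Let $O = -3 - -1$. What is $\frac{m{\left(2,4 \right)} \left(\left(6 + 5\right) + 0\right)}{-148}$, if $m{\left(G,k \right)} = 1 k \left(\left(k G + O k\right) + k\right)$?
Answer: $- \frac{44}{37} \approx -1.1892$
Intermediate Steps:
$O = -2$ ($O = -3 + 1 = -2$)
$m{\left(G,k \right)} = k \left(- k + G k\right)$ ($m{\left(G,k \right)} = 1 k \left(\left(k G - 2 k\right) + k\right) = k \left(\left(G k - 2 k\right) + k\right) = k \left(\left(- 2 k + G k\right) + k\right) = k \left(- k + G k\right)$)
$\frac{m{\left(2,4 \right)} \left(\left(6 + 5\right) + 0\right)}{-148} = \frac{4^{2} \left(-1 + 2\right) \left(\left(6 + 5\right) + 0\right)}{-148} = - \frac{16 \cdot 1 \left(11 + 0\right)}{148} = - \frac{16 \cdot 11}{148} = \left(- \frac{1}{148}\right) 176 = - \frac{44}{37}$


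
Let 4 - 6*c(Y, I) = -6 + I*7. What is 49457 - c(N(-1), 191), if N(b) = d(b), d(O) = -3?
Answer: 298069/6 ≈ 49678.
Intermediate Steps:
N(b) = -3
c(Y, I) = 5/3 - 7*I/6 (c(Y, I) = 2/3 - (-6 + I*7)/6 = 2/3 - (-6 + 7*I)/6 = 2/3 + (1 - 7*I/6) = 5/3 - 7*I/6)
49457 - c(N(-1), 191) = 49457 - (5/3 - 7/6*191) = 49457 - (5/3 - 1337/6) = 49457 - 1*(-1327/6) = 49457 + 1327/6 = 298069/6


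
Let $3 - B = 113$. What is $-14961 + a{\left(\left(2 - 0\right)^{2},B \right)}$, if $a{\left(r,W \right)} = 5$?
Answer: $-14956$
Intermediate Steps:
$B = -110$ ($B = 3 - 113 = -110$)
$-14961 + a{\left(\left(2 - 0\right)^{2},B \right)} = -14961 + 5 = -14956$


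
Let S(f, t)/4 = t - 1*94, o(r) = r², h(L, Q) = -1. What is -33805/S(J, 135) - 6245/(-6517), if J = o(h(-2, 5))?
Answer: -219283005/1068788 ≈ -205.17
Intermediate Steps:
J = 1 (J = (-1)² = 1)
S(f, t) = -376 + 4*t (S(f, t) = 4*(t - 1*94) = 4*(t - 94) = 4*(-94 + t) = -376 + 4*t)
-33805/S(J, 135) - 6245/(-6517) = -33805/(-376 + 4*135) - 6245/(-6517) = -33805/(-376 + 540) - 6245*(-1/6517) = -33805/164 + 6245/6517 = -219283005/1068788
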